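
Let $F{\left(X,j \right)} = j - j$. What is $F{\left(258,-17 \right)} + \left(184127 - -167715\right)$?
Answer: $351842$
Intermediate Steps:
$F{\left(X,j \right)} = 0$
$F{\left(258,-17 \right)} + \left(184127 - -167715\right) = 0 + \left(184127 - -167715\right) = 0 + \left(184127 + 167715\right) = 0 + 351842 = 351842$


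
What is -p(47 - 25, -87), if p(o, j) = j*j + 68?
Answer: -7637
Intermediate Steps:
p(o, j) = 68 + j² (p(o, j) = j² + 68 = 68 + j²)
-p(47 - 25, -87) = -(68 + (-87)²) = -(68 + 7569) = -1*7637 = -7637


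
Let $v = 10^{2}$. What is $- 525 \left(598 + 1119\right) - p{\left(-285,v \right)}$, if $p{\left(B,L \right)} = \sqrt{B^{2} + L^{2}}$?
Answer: $-901425 - 5 \sqrt{3649} \approx -9.0173 \cdot 10^{5}$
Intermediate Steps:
$v = 100$
$- 525 \left(598 + 1119\right) - p{\left(-285,v \right)} = - 525 \left(598 + 1119\right) - \sqrt{\left(-285\right)^{2} + 100^{2}} = \left(-525\right) 1717 - \sqrt{81225 + 10000} = -901425 - \sqrt{91225} = -901425 - 5 \sqrt{3649}$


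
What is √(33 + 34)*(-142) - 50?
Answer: -50 - 142*√67 ≈ -1212.3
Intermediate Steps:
√(33 + 34)*(-142) - 50 = √67*(-142) - 50 = -142*√67 - 50 = -50 - 142*√67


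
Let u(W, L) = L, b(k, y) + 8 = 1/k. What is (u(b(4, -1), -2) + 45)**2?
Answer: 1849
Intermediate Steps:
b(k, y) = -8 + 1/k
(u(b(4, -1), -2) + 45)**2 = (-2 + 45)**2 = 43**2 = 1849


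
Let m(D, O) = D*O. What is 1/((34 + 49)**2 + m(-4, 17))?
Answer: 1/6821 ≈ 0.00014661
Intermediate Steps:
1/((34 + 49)**2 + m(-4, 17)) = 1/((34 + 49)**2 - 4*17) = 1/(83**2 - 68) = 1/(6889 - 68) = 1/6821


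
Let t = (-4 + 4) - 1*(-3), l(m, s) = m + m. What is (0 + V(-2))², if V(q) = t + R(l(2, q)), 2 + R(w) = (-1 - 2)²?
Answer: 100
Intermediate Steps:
l(m, s) = 2*m
t = 3 (t = 0 + 3 = 3)
R(w) = 7 (R(w) = -2 + (-1 - 2)² = -2 + (-3)² = -2 + 9 = 7)
V(q) = 10 (V(q) = 3 + 7 = 10)
(0 + V(-2))² = (0 + 10)² = 10² = 100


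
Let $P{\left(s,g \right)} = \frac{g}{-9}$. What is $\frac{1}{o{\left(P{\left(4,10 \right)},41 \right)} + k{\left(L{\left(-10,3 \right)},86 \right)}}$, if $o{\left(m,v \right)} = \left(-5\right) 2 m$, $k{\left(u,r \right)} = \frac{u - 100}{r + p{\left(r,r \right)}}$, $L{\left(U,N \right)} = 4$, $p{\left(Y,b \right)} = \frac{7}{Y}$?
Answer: $\frac{66627}{665996} \approx 0.10004$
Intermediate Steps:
$P{\left(s,g \right)} = - \frac{g}{9}$ ($P{\left(s,g \right)} = g \left(- \frac{1}{9}\right) = - \frac{g}{9}$)
$k{\left(u,r \right)} = \frac{-100 + u}{r + \frac{7}{r}}$ ($k{\left(u,r \right)} = \frac{u - 100}{r + \frac{7}{r}} = \frac{-100 + u}{r + \frac{7}{r}}$)
$o{\left(m,v \right)} = - 10 m$
$\frac{1}{o{\left(P{\left(4,10 \right)},41 \right)} + k{\left(L{\left(-10,3 \right)},86 \right)}} = \frac{1}{- 10 \left(\left(- \frac{1}{9}\right) 10\right) + \frac{86 \left(-100 + 4\right)}{7 + 86^{2}}} = \frac{1}{\left(-10\right) \left(- \frac{10}{9}\right) + 86 \frac{1}{7 + 7396} \left(-96\right)} = \frac{1}{\frac{100}{9} + 86 \cdot \frac{1}{7403} \left(-96\right)} = \frac{1}{\frac{100}{9} - \frac{8256}{7403}} = \frac{1}{\frac{665996}{66627}} = \frac{66627}{665996}$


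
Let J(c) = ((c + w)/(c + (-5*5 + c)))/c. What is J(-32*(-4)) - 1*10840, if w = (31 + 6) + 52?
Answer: -45788129/4224 ≈ -10840.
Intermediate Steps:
w = 89 (w = 37 + 52 = 89)
J(c) = (89 + c)/(c*(-25 + 2*c)) (J(c) = ((c + 89)/(c + (-5*5 + c)))/c = ((89 + c)/(c + (-25 + c)))/c = ((89 + c)/(-25 + 2*c))/c = (89 + c)/(c*(-25 + 2*c)))
J(-32*(-4)) - 1*10840 = (89 - 32*(-4))/(((-32*(-4)))*(-25 + 2*(-32*(-4)))) - 1*10840 = (89 + 128)/(128*(-25 + 2*128)) - 10840 = (1/128)*217/(-25 + 256) - 10840 = (1/128)*217/231 - 10840 = (1/128)*(1/231)*217 - 10840 = 31/4224 - 10840 = -45788129/4224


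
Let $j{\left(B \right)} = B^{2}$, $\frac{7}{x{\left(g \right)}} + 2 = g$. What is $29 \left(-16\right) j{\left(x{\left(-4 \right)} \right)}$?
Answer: $- \frac{5684}{9} \approx -631.56$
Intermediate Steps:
$x{\left(g \right)} = \frac{7}{-2 + g}$
$29 \left(-16\right) j{\left(x{\left(-4 \right)} \right)} = 29 \left(-16\right) \left(\frac{7}{-2 - 4}\right)^{2} = - 464 \left(\frac{7}{-6}\right)^{2} = - 464 \left(7 \left(- \frac{1}{6}\right)\right)^{2} = - 464 \left(- \frac{7}{6}\right)^{2} = \left(-464\right) \frac{49}{36} = - \frac{5684}{9}$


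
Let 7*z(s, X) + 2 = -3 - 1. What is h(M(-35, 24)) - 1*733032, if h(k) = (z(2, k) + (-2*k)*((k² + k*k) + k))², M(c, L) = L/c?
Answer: -1347507053517924/1838265625 ≈ -7.3303e+5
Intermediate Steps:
z(s, X) = -6/7 (z(s, X) = -2/7 + (-3 - 1)/7 = -2/7 + (⅐)*(-4) = -2/7 - 4/7 = -6/7)
h(k) = (-6/7 - 2*k*(k + 2*k²))² (h(k) = (-6/7 + (-2*k)*((k² + k*k) + k))² = (-6/7 + (-2*k)*((k² + k²) + k))² = (-6/7 + (-2*k)*(2*k² + k))² = (-6/7 + (-2*k)*(k + 2*k²))² = (-6/7 - 2*k*(k + 2*k²))²)
h(M(-35, 24)) - 1*733032 = 4*(3 + 7*(24/(-35))² + 14*(24/(-35))³)²/49 - 1*733032 = 4*(3 + 7*(24*(-1/35))² + 14*(24*(-1/35))³)²/49 - 733032 = 4*(3 + 7*(-24/35)² + 14*(-24/35)³)²/49 - 733032 = 4*(3 + 7*(576/1225) + 14*(-13824/42875))²/49 - 733032 = 4*(3 + 576/175 - 27648/6125)²/49 - 733032 = 4*(10887/6125)²/49 - 733032 = (4/49)*(118526769/37515625) - 733032 = 474107076/1838265625 - 733032 = -1347507053517924/1838265625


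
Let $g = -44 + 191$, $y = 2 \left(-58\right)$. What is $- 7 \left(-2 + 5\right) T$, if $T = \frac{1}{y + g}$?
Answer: $- \frac{21}{31} \approx -0.67742$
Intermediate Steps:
$y = -116$
$g = 147$
$T = \frac{1}{31}$ ($T = \frac{1}{-116 + 147} = \frac{1}{31} \approx 0.032258$)
$- 7 \left(-2 + 5\right) T = - 7 \left(-2 + 5\right) \frac{1}{31} = \left(-7\right) 3 \cdot \frac{1}{31} = \left(-21\right) \frac{1}{31} = - \frac{21}{31}$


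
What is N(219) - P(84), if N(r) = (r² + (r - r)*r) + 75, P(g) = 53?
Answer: 47983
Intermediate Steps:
N(r) = 75 + r² (N(r) = (r² + 0*r) + 75 = (r² + 0) + 75 = r² + 75 = 75 + r²)
N(219) - P(84) = (75 + 219²) - 1*53 = (75 + 47961) - 53 = 48036 - 53 = 47983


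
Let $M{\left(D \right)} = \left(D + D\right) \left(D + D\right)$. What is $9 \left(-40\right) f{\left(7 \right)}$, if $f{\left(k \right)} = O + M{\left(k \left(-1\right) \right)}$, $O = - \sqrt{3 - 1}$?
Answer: $-70560 + 360 \sqrt{2} \approx -70051.0$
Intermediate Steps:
$O = - \sqrt{2} \approx -1.4142$
$M{\left(D \right)} = 4 D^{2}$ ($M{\left(D \right)} = 2 D 2 D = 4 D^{2}$)
$f{\left(k \right)} = - \sqrt{2} + 4 k^{2}$ ($f{\left(k \right)} = - \sqrt{2} + 4 \left(k \left(-1\right)\right)^{2} = - \sqrt{2} + 4 \left(- k\right)^{2} = - \sqrt{2} + 4 k^{2}$)
$9 \left(-40\right) f{\left(7 \right)} = 9 \left(-40\right) \left(- \sqrt{2} + 4 \cdot 7^{2}\right) = - 360 \left(- \sqrt{2} + 4 \cdot 49\right) = - 360 \left(- \sqrt{2} + 196\right) = - 360 \left(196 - \sqrt{2}\right) = -70560 + 360 \sqrt{2}$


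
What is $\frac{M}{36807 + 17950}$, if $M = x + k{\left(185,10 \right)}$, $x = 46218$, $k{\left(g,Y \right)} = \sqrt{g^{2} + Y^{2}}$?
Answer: $\frac{46218}{54757} + \frac{5 \sqrt{1373}}{54757} \approx 0.84744$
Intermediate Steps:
$k{\left(g,Y \right)} = \sqrt{Y^{2} + g^{2}}$
$M = 46218 + 5 \sqrt{1373}$ ($M = 46218 + \sqrt{10^{2} + 185^{2}} = 46218 + \sqrt{100 + 34225} = 46218 + \sqrt{34325} = 46218 + 5 \sqrt{1373} \approx 46403.0$)
$\frac{M}{36807 + 17950} = \frac{46218 + 5 \sqrt{1373}}{36807 + 17950} = \frac{46218 + 5 \sqrt{1373}}{54757} = \left(46218 + 5 \sqrt{1373}\right) \frac{1}{54757} = \frac{46218}{54757} + \frac{5 \sqrt{1373}}{54757}$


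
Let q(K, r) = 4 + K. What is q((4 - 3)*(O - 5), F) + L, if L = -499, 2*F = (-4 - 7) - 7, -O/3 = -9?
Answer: -473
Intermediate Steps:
O = 27 (O = -3*(-9) = 27)
F = -9 (F = ((-4 - 7) - 7)/2 = (-11 - 7)/2 = (½)*(-18) = -9)
q((4 - 3)*(O - 5), F) + L = (4 + (4 - 3)*(27 - 5)) - 499 = (4 + 1*22) - 499 = (4 + 22) - 499 = 26 - 499 = -473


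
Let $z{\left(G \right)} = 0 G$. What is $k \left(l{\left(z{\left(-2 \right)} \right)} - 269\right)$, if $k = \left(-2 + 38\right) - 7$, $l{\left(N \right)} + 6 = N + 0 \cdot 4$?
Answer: $-7975$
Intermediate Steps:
$z{\left(G \right)} = 0$
$l{\left(N \right)} = -6 + N$ ($l{\left(N \right)} = -6 + \left(N + 0 \cdot 4\right) = -6 + \left(N + 0\right) = -6 + N$)
$k = 29$ ($k = 36 - 7 = 29$)
$k \left(l{\left(z{\left(-2 \right)} \right)} - 269\right) = 29 \left(\left(-6 + 0\right) - 269\right) = 29 \left(-6 - 269\right) = 29 \left(-275\right) = -7975$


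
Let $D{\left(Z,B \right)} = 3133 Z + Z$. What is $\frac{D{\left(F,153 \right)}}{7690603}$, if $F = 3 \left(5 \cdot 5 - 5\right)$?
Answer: $\frac{188040}{7690603} \approx 0.024451$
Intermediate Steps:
$F = 60$ ($F = 3 \left(25 - 5\right) = 3 \cdot 20 = 60$)
$D{\left(Z,B \right)} = 3134 Z$
$\frac{D{\left(F,153 \right)}}{7690603} = \frac{3134 \cdot 60}{7690603} = 188040 \cdot \frac{1}{7690603} = \frac{188040}{7690603}$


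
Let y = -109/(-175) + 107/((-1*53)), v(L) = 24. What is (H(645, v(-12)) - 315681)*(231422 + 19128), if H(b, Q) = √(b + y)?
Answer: -79093874550 + 50110*√2214657417/371 ≈ -7.9088e+10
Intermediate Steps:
y = -12948/9275 (y = -109*(-1/175) + 107/(-53) = 109/175 + 107*(-1/53) = 109/175 - 107/53 = -12948/9275 ≈ -1.3960)
H(b, Q) = √(-12948/9275 + b) (H(b, Q) = √(b - 12948/9275) = √(-12948/9275 + b))
(H(645, v(-12)) - 315681)*(231422 + 19128) = (√(-4803708 + 3441025*645)/1855 - 315681)*(231422 + 19128) = (√(-4803708 + 2219461125)/1855 - 315681)*250550 = (√2214657417/1855 - 315681)*250550 = (-315681 + √2214657417/1855)*250550 = -79093874550 + 50110*√2214657417/371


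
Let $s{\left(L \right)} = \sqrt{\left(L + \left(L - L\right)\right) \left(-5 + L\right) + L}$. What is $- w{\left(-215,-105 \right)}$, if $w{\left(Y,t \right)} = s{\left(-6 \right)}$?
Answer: $- 2 \sqrt{15} \approx -7.746$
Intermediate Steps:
$s{\left(L \right)} = \sqrt{L + L \left(-5 + L\right)}$ ($s{\left(L \right)} = \sqrt{\left(L + 0\right) \left(-5 + L\right) + L} = \sqrt{L \left(-5 + L\right) + L} = \sqrt{L + L \left(-5 + L\right)}$)
$w{\left(Y,t \right)} = 2 \sqrt{15}$ ($w{\left(Y,t \right)} = \sqrt{- 6 \left(-4 - 6\right)} = \sqrt{\left(-6\right) \left(-10\right)} = \sqrt{60} = 2 \sqrt{15}$)
$- w{\left(-215,-105 \right)} = - 2 \sqrt{15}$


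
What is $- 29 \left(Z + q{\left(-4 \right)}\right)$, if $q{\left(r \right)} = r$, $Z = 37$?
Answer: $-957$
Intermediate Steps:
$- 29 \left(Z + q{\left(-4 \right)}\right) = - 29 \left(37 - 4\right) = \left(-29\right) 33 = -957$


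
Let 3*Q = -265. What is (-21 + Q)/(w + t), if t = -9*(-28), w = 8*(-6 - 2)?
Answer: -82/141 ≈ -0.58156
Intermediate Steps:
Q = -265/3 (Q = (⅓)*(-265) = -265/3 ≈ -88.333)
w = -64 (w = 8*(-8) = -64)
t = 252
(-21 + Q)/(w + t) = (-21 - 265/3)/(-64 + 252) = -328/3/188 = -328/3*1/188 = -82/141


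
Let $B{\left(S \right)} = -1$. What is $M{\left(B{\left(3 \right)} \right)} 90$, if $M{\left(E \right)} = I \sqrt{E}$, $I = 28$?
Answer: $2520 i \approx 2520.0 i$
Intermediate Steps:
$M{\left(E \right)} = 28 \sqrt{E}$
$M{\left(B{\left(3 \right)} \right)} 90 = 28 \sqrt{-1} \cdot 90 = 28 i 90 = 2520 i$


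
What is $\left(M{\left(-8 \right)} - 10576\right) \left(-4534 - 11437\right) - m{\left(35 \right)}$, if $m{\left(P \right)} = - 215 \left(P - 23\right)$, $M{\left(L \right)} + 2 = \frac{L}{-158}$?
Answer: $\frac{13346497738}{79} \approx 1.6894 \cdot 10^{8}$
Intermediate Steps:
$M{\left(L \right)} = -2 - \frac{L}{158}$ ($M{\left(L \right)} = -2 + \frac{L}{-158} = -2 + L \left(- \frac{1}{158}\right) = -2 - \frac{L}{158}$)
$m{\left(P \right)} = 4945 - 215 P$ ($m{\left(P \right)} = - 215 \left(-23 + P\right) = 4945 - 215 P$)
$\left(M{\left(-8 \right)} - 10576\right) \left(-4534 - 11437\right) - m{\left(35 \right)} = \left(\left(-2 - - \frac{4}{79}\right) - 10576\right) \left(-4534 - 11437\right) - \left(4945 - 7525\right) = \left(\left(-2 + \frac{4}{79}\right) - 10576\right) \left(-15971\right) - \left(4945 - 7525\right) = \left(- \frac{154}{79} - 10576\right) \left(-15971\right) - -2580 = \left(- \frac{835658}{79}\right) \left(-15971\right) + 2580 = \frac{13346293918}{79} + 2580 = \frac{13346497738}{79}$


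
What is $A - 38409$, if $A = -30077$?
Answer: $-68486$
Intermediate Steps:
$A - 38409 = -30077 - 38409 = -68486$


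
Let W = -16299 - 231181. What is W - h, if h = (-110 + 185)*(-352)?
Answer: -221080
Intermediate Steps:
W = -247480
h = -26400 (h = 75*(-352) = -26400)
W - h = -247480 - 1*(-26400) = -247480 + 26400 = -221080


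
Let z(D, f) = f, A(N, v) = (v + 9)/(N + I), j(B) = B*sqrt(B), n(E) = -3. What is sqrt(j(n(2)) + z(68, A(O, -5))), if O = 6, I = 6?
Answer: sqrt(3 - 27*I*sqrt(3))/3 ≈ 1.6644 - 1.561*I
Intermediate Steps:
j(B) = B**(3/2)
A(N, v) = (9 + v)/(6 + N) (A(N, v) = (v + 9)/(N + 6) = (9 + v)/(6 + N))
sqrt(j(n(2)) + z(68, A(O, -5))) = sqrt((-3)**(3/2) + (9 - 5)/(6 + 6)) = sqrt(-3*I*sqrt(3) + 4/12) = sqrt(-3*I*sqrt(3) + (1/12)*4) = sqrt(-3*I*sqrt(3) + 1/3) = sqrt(1/3 - 3*I*sqrt(3))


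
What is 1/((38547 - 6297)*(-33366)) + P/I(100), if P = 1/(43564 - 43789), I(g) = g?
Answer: -59782/1345066875 ≈ -4.4445e-5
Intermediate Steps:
P = -1/225 (P = 1/(-225) = -1/225 ≈ -0.0044444)
1/((38547 - 6297)*(-33366)) + P/I(100) = 1/((38547 - 6297)*(-33366)) - 1/225/100 = -1/33366/32250 - 1/225*1/100 = (1/32250)*(-1/33366) - 1/22500 = -1/1076053500 - 1/22500 = -59782/1345066875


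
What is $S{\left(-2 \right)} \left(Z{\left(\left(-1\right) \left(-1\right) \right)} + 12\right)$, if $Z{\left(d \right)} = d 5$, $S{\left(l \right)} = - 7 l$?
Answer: $238$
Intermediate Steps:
$Z{\left(d \right)} = 5 d$
$S{\left(-2 \right)} \left(Z{\left(\left(-1\right) \left(-1\right) \right)} + 12\right) = \left(-7\right) \left(-2\right) \left(5 \left(\left(-1\right) \left(-1\right)\right) + 12\right) = 14 \left(5 \cdot 1 + 12\right) = 14 \left(5 + 12\right) = 14 \cdot 17 = 238$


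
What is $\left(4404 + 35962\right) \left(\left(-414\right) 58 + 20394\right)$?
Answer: $-146044188$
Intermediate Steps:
$\left(4404 + 35962\right) \left(\left(-414\right) 58 + 20394\right) = 40366 \left(-24012 + 20394\right) = 40366 \left(-3618\right) = -146044188$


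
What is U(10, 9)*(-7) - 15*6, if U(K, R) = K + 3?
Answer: -181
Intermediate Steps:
U(K, R) = 3 + K
U(10, 9)*(-7) - 15*6 = (3 + 10)*(-7) - 15*6 = 13*(-7) - 90 = -91 - 90 = -181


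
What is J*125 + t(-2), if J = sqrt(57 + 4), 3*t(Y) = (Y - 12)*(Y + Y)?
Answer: 56/3 + 125*sqrt(61) ≈ 994.95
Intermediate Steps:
t(Y) = 2*Y*(-12 + Y)/3 (t(Y) = ((Y - 12)*(Y + Y))/3 = ((-12 + Y)*(2*Y))/3 = (2*Y*(-12 + Y))/3 = 2*Y*(-12 + Y)/3)
J = sqrt(61) ≈ 7.8102
J*125 + t(-2) = sqrt(61)*125 + (2/3)*(-2)*(-12 - 2) = 125*sqrt(61) + (2/3)*(-2)*(-14) = 125*sqrt(61) + 56/3 = 56/3 + 125*sqrt(61)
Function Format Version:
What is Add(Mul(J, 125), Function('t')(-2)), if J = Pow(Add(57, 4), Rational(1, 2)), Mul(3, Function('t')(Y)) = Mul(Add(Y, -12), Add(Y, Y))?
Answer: Add(Rational(56, 3), Mul(125, Pow(61, Rational(1, 2)))) ≈ 994.95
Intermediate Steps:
Function('t')(Y) = Mul(Rational(2, 3), Y, Add(-12, Y)) (Function('t')(Y) = Mul(Rational(1, 3), Mul(Add(Y, -12), Add(Y, Y))) = Mul(Rational(1, 3), Mul(Add(-12, Y), Mul(2, Y))) = Mul(Rational(1, 3), Mul(2, Y, Add(-12, Y))) = Mul(Rational(2, 3), Y, Add(-12, Y)))
J = Pow(61, Rational(1, 2)) ≈ 7.8102
Add(Mul(J, 125), Function('t')(-2)) = Add(Mul(Pow(61, Rational(1, 2)), 125), Mul(Rational(2, 3), -2, Add(-12, -2))) = Add(Mul(125, Pow(61, Rational(1, 2))), Mul(Rational(2, 3), -2, -14)) = Add(Mul(125, Pow(61, Rational(1, 2))), Rational(56, 3)) = Add(Rational(56, 3), Mul(125, Pow(61, Rational(1, 2))))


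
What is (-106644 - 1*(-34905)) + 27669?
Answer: -44070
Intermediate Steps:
(-106644 - 1*(-34905)) + 27669 = (-106644 + 34905) + 27669 = -71739 + 27669 = -44070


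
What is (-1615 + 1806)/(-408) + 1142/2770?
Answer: -31567/565080 ≈ -0.055863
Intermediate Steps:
(-1615 + 1806)/(-408) + 1142/2770 = 191*(-1/408) + 1142*(1/2770) = -191/408 + 571/1385 = -31567/565080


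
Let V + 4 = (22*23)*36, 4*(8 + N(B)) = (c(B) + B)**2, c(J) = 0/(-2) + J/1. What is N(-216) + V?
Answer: 64860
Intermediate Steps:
c(J) = J (c(J) = 0*(-1/2) + J*1 = 0 + J = J)
N(B) = -8 + B**2 (N(B) = -8 + (B + B)**2/4 = -8 + (2*B)**2/4 = -8 + (4*B**2)/4 = -8 + B**2)
V = 18212 (V = -4 + (22*23)*36 = -4 + 506*36 = -4 + 18216 = 18212)
N(-216) + V = (-8 + (-216)**2) + 18212 = (-8 + 46656) + 18212 = 46648 + 18212 = 64860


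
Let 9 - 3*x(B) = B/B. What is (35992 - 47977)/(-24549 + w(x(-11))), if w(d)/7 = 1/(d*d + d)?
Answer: 351560/720083 ≈ 0.48822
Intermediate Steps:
x(B) = 8/3 (x(B) = 3 - B/(3*B) = 3 - ⅓*1 = 3 - ⅓ = 8/3)
w(d) = 7/(d + d²) (w(d) = 7/(d*d + d) = 7/(d² + d) = 7/(d + d²))
(35992 - 47977)/(-24549 + w(x(-11))) = (35992 - 47977)/(-24549 + 7/((8/3)*(1 + 8/3))) = -11985/(-24549 + 7*(3/8)/(11/3)) = -11985/(-24549 + 7*(3/8)*(3/11)) = -11985/(-24549 + 63/88) = -11985/(-2160249/88) = -11985*(-88/2160249) = 351560/720083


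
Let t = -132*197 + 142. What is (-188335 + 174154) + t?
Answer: -40043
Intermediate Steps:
t = -25862 (t = -26004 + 142 = -25862)
(-188335 + 174154) + t = (-188335 + 174154) - 25862 = -14181 - 25862 = -40043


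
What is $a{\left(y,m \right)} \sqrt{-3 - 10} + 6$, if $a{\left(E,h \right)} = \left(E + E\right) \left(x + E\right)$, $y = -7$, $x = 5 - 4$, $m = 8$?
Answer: $6 + 84 i \sqrt{13} \approx 6.0 + 302.87 i$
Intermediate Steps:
$x = 1$ ($x = 5 - 4 = 1$)
$a{\left(E,h \right)} = 2 E \left(1 + E\right)$ ($a{\left(E,h \right)} = \left(E + E\right) \left(1 + E\right) = 2 E \left(1 + E\right)$)
$a{\left(y,m \right)} \sqrt{-3 - 10} + 6 = 2 \left(-7\right) \left(1 - 7\right) \sqrt{-3 - 10} + 6 = 2 \left(-7\right) \left(-6\right) \sqrt{-13} + 6 = 84 i \sqrt{13} + 6 = 6 + 84 i \sqrt{13}$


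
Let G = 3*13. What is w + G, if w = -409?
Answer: -370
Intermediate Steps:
G = 39
w + G = -409 + 39 = -370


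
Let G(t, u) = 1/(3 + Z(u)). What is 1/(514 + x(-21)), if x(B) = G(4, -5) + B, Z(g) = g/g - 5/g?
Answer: 5/2466 ≈ 0.0020276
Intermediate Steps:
Z(g) = 1 - 5/g
G(t, u) = 1/(3 + (-5 + u)/u)
x(B) = ⅕ + B (x(B) = -5/(-5 + 4*(-5)) + B = -5/(-5 - 20) + B = -5/(-25) + B = -5*(-1/25) + B = ⅕ + B)
1/(514 + x(-21)) = 1/(514 + (⅕ - 21)) = 1/(514 - 104/5) = 1/(2466/5) = 5/2466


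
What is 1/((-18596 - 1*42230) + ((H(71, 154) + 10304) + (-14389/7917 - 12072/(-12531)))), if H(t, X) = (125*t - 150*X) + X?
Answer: -33069309/2136074121082 ≈ -1.5481e-5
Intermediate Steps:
H(t, X) = -149*X + 125*t (H(t, X) = (-150*X + 125*t) + X = -149*X + 125*t)
1/((-18596 - 1*42230) + ((H(71, 154) + 10304) + (-14389/7917 - 12072/(-12531)))) = 1/((-18596 - 1*42230) + (((-149*154 + 125*71) + 10304) + (-14389/7917 - 12072/(-12531)))) = 1/((-18596 - 42230) + (((-22946 + 8875) + 10304) + (-14389*1/7917 - 12072*(-1/12531)))) = 1/(-60826 + ((-14071 + 10304) + (-14389/7917 + 4024/4177))) = 1/(-60826 + (-3767 - 28244845/33069309)) = 1/(-60826 - 124600331848/33069309) = 1/(-2136074121082/33069309) = -33069309/2136074121082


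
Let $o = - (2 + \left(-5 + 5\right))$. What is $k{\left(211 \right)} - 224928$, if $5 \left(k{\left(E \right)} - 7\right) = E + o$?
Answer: $- \frac{1124396}{5} \approx -2.2488 \cdot 10^{5}$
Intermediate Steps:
$o = -2$ ($o = - (2 + 0) = \left(-1\right) 2 = -2$)
$k{\left(E \right)} = \frac{33}{5} + \frac{E}{5}$ ($k{\left(E \right)} = 7 + \frac{E - 2}{5} = 7 + \frac{-2 + E}{5} = 7 + \left(- \frac{2}{5} + \frac{E}{5}\right) = \frac{33}{5} + \frac{E}{5}$)
$k{\left(211 \right)} - 224928 = \left(\frac{33}{5} + \frac{1}{5} \cdot 211\right) - 224928 = \left(\frac{33}{5} + \frac{211}{5}\right) - 224928 = \frac{244}{5} - 224928 = - \frac{1124396}{5}$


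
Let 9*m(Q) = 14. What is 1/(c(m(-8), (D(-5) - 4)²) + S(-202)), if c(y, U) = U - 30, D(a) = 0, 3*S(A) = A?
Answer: -3/244 ≈ -0.012295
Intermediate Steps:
S(A) = A/3
m(Q) = 14/9 (m(Q) = (⅑)*14 = 14/9)
c(y, U) = -30 + U
1/(c(m(-8), (D(-5) - 4)²) + S(-202)) = 1/((-30 + (0 - 4)²) + (⅓)*(-202)) = 1/((-30 + (-4)²) - 202/3) = 1/((-30 + 16) - 202/3) = 1/(-14 - 202/3) = 1/(-244/3) = -3/244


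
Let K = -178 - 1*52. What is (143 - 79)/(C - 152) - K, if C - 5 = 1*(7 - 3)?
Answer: 32826/143 ≈ 229.55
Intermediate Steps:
C = 9 (C = 5 + 1*(7 - 3) = 5 + 1*4 = 5 + 4 = 9)
K = -230 (K = -178 - 52 = -230)
(143 - 79)/(C - 152) - K = (143 - 79)/(9 - 152) - 1*(-230) = 64/(-143) + 230 = 64*(-1/143) + 230 = -64/143 + 230 = 32826/143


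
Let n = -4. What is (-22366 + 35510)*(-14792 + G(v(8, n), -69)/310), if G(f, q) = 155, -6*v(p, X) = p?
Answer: -194419476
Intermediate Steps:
v(p, X) = -p/6
(-22366 + 35510)*(-14792 + G(v(8, n), -69)/310) = (-22366 + 35510)*(-14792 + 155/310) = 13144*(-14792 + 155*(1/310)) = 13144*(-14792 + ½) = 13144*(-29583/2) = -194419476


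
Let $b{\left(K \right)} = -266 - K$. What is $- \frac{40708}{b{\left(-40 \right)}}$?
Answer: $\frac{20354}{113} \approx 180.12$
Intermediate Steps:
$- \frac{40708}{b{\left(-40 \right)}} = - \frac{40708}{-266 - -40} = - \frac{40708}{-266 + 40} = - \frac{40708}{-226} = \left(-40708\right) \left(- \frac{1}{226}\right) = \frac{20354}{113}$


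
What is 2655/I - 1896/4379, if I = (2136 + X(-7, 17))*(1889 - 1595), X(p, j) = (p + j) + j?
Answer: -132675763/309411382 ≈ -0.42880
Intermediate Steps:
X(p, j) = p + 2*j (X(p, j) = (j + p) + j = p + 2*j)
I = 635922 (I = (2136 + (-7 + 2*17))*(1889 - 1595) = (2136 + (-7 + 34))*294 = (2136 + 27)*294 = 2163*294 = 635922)
2655/I - 1896/4379 = 2655/635922 - 1896/4379 = 2655*(1/635922) - 1896*1/4379 = 295/70658 - 1896/4379 = -132675763/309411382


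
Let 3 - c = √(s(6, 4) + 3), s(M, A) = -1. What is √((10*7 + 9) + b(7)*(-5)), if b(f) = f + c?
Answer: √(29 + 5*√2) ≈ 6.0059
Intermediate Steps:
c = 3 - √2 (c = 3 - √(-1 + 3) = 3 - √2 ≈ 1.5858)
b(f) = 3 + f - √2 (b(f) = f + (3 - √2) = 3 + f - √2)
√((10*7 + 9) + b(7)*(-5)) = √((10*7 + 9) + (3 + 7 - √2)*(-5)) = √((70 + 9) + (10 - √2)*(-5)) = √(79 + (-50 + 5*√2)) = √(29 + 5*√2)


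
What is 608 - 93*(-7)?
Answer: 1259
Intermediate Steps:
608 - 93*(-7) = 608 + 651 = 1259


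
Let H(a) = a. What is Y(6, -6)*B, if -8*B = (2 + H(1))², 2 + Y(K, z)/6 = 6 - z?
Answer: -135/2 ≈ -67.500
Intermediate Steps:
Y(K, z) = 24 - 6*z (Y(K, z) = -12 + 6*(6 - z) = -12 + (36 - 6*z) = 24 - 6*z)
B = -9/8 (B = -(2 + 1)²/8 = -⅛*3² = -⅛*9 = -9/8 ≈ -1.1250)
Y(6, -6)*B = (24 - 6*(-6))*(-9/8) = (24 + 36)*(-9/8) = 60*(-9/8) = -135/2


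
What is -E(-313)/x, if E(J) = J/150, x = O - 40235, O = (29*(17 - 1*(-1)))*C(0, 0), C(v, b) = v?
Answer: -313/6035250 ≈ -5.1862e-5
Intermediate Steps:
O = 0 (O = (29*(17 - 1*(-1)))*0 = (29*(17 + 1))*0 = (29*18)*0 = 522*0 = 0)
x = -40235 (x = 0 - 40235 = -40235)
E(J) = J/150 (E(J) = J*(1/150) = J/150)
-E(-313)/x = -(1/150)*(-313)/(-40235) = -(-313)*(-1)/(150*40235) = -1*313/6035250 = -313/6035250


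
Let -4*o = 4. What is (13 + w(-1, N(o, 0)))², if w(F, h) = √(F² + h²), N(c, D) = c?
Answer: (13 + √2)² ≈ 207.77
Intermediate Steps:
o = -1 (o = -¼*4 = -1)
(13 + w(-1, N(o, 0)))² = (13 + √((-1)² + (-1)²))² = (13 + √(1 + 1))² = (13 + √2)²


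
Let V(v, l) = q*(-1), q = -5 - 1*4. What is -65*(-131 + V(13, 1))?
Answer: 7930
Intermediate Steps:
q = -9 (q = -5 - 4 = -9)
V(v, l) = 9 (V(v, l) = -9*(-1) = 9)
-65*(-131 + V(13, 1)) = -65*(-131 + 9) = -65*(-122) = 7930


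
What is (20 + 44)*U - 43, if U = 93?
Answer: 5909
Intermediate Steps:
(20 + 44)*U - 43 = (20 + 44)*93 - 43 = 64*93 - 43 = 5952 - 43 = 5909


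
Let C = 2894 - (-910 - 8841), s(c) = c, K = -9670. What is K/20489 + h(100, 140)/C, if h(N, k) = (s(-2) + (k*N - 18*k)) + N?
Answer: 114944492/259083405 ≈ 0.44366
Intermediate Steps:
C = 12645 (C = 2894 - 1*(-9751) = 2894 + 9751 = 12645)
h(N, k) = -2 + N - 18*k + N*k (h(N, k) = (-2 + (k*N - 18*k)) + N = (-2 + (N*k - 18*k)) + N = (-2 + (-18*k + N*k)) + N = (-2 - 18*k + N*k) + N = -2 + N - 18*k + N*k)
K/20489 + h(100, 140)/C = -9670/20489 + (-2 + 100 - 18*140 + 100*140)/12645 = -9670*1/20489 + (-2 + 100 - 2520 + 14000)*(1/12645) = -9670/20489 + 11578*(1/12645) = -9670/20489 + 11578/12645 = 114944492/259083405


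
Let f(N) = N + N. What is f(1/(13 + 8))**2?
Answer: 4/441 ≈ 0.0090703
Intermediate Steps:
f(N) = 2*N
f(1/(13 + 8))**2 = (2/(13 + 8))**2 = (2/21)**2 = 4/441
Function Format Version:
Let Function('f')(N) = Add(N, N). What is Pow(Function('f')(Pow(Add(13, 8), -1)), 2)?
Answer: Rational(4, 441) ≈ 0.0090703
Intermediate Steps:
Function('f')(N) = Mul(2, N)
Pow(Function('f')(Pow(Add(13, 8), -1)), 2) = Pow(Mul(2, Pow(Add(13, 8), -1)), 2) = Pow(Mul(2, Pow(21, -1)), 2) = Pow(Mul(2, Rational(1, 21)), 2) = Pow(Rational(2, 21), 2) = Rational(4, 441)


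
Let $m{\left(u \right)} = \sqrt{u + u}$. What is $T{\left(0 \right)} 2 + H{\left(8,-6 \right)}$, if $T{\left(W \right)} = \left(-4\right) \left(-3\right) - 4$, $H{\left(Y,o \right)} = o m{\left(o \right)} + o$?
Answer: $10 - 12 i \sqrt{3} \approx 10.0 - 20.785 i$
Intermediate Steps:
$m{\left(u \right)} = \sqrt{2} \sqrt{u}$ ($m{\left(u \right)} = \sqrt{2 u} = \sqrt{2} \sqrt{u}$)
$H{\left(Y,o \right)} = o + \sqrt{2} o^{\frac{3}{2}}$ ($H{\left(Y,o \right)} = o \sqrt{2} \sqrt{o} + o = \sqrt{2} o^{\frac{3}{2}} + o = o + \sqrt{2} o^{\frac{3}{2}}$)
$T{\left(W \right)} = 8$ ($T{\left(W \right)} = 12 - 4 = 8$)
$T{\left(0 \right)} 2 + H{\left(8,-6 \right)} = 8 \cdot 2 - \left(6 - \sqrt{2} \left(-6\right)^{\frac{3}{2}}\right) = 16 - \left(6 - \sqrt{2} \left(- 6 i \sqrt{6}\right)\right) = 16 - \left(6 + 12 i \sqrt{3}\right) = 10 - 12 i \sqrt{3}$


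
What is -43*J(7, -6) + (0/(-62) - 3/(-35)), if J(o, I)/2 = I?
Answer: 18063/35 ≈ 516.09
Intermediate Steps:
J(o, I) = 2*I
-43*J(7, -6) + (0/(-62) - 3/(-35)) = -86*(-6) + (0/(-62) - 3/(-35)) = -43*(-12) + (0*(-1/62) - 3*(-1/35)) = 516 + (0 + 3/35) = 516 + 3/35 = 18063/35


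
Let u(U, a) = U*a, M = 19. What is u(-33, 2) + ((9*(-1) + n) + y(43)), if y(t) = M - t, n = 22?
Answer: -77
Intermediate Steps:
y(t) = 19 - t
u(-33, 2) + ((9*(-1) + n) + y(43)) = -33*2 + ((9*(-1) + 22) + (19 - 1*43)) = -66 + ((-9 + 22) + (19 - 43)) = -66 + (13 - 24) = -66 - 11 = -77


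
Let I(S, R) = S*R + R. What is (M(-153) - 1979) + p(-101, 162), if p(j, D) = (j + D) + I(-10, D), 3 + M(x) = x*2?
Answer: -3685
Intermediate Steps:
I(S, R) = R + R*S (I(S, R) = R*S + R = R + R*S)
M(x) = -3 + 2*x (M(x) = -3 + x*2 = -3 + 2*x)
p(j, D) = j - 8*D (p(j, D) = (j + D) + D*(1 - 10) = (D + j) + D*(-9) = (D + j) - 9*D = j - 8*D)
(M(-153) - 1979) + p(-101, 162) = ((-3 + 2*(-153)) - 1979) + (-101 - 8*162) = ((-3 - 306) - 1979) + (-101 - 1296) = (-309 - 1979) - 1397 = -2288 - 1397 = -3685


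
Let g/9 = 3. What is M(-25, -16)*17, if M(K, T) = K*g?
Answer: -11475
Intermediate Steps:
g = 27 (g = 9*3 = 27)
M(K, T) = 27*K (M(K, T) = K*27 = 27*K)
M(-25, -16)*17 = (27*(-25))*17 = -675*17 = -11475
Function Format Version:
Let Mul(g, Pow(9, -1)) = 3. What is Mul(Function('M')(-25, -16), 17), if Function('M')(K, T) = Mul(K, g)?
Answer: -11475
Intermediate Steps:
g = 27 (g = Mul(9, 3) = 27)
Function('M')(K, T) = Mul(27, K) (Function('M')(K, T) = Mul(K, 27) = Mul(27, K))
Mul(Function('M')(-25, -16), 17) = Mul(Mul(27, -25), 17) = Mul(-675, 17) = -11475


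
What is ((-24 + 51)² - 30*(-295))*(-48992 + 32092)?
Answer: -161885100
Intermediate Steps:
((-24 + 51)² - 30*(-295))*(-48992 + 32092) = (27² + 8850)*(-16900) = (729 + 8850)*(-16900) = 9579*(-16900) = -161885100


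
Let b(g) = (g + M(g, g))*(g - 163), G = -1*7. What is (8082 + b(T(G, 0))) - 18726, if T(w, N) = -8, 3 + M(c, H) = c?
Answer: -7395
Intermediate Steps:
M(c, H) = -3 + c
G = -7
b(g) = (-163 + g)*(-3 + 2*g) (b(g) = (g + (-3 + g))*(g - 163) = (-3 + 2*g)*(-163 + g) = (-163 + g)*(-3 + 2*g))
(8082 + b(T(G, 0))) - 18726 = (8082 + (489 - 329*(-8) + 2*(-8)²)) - 18726 = (8082 + (489 + 2632 + 2*64)) - 18726 = (8082 + (489 + 2632 + 128)) - 18726 = (8082 + 3249) - 18726 = 11331 - 18726 = -7395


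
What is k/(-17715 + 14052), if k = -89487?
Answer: 9943/407 ≈ 24.430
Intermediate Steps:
k/(-17715 + 14052) = -89487/(-17715 + 14052) = -89487/(-3663) = -89487*(-1/3663) = 9943/407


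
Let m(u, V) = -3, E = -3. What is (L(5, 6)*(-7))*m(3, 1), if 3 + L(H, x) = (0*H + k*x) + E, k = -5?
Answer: -756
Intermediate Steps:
L(H, x) = -6 - 5*x (L(H, x) = -3 + ((0*H - 5*x) - 3) = -3 + ((0 - 5*x) - 3) = -3 + (-5*x - 3) = -3 + (-3 - 5*x) = -6 - 5*x)
(L(5, 6)*(-7))*m(3, 1) = ((-6 - 5*6)*(-7))*(-3) = ((-6 - 30)*(-7))*(-3) = -36*(-7)*(-3) = 252*(-3) = -756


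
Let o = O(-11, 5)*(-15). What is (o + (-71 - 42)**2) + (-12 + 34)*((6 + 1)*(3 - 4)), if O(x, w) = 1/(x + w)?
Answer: 25235/2 ≈ 12618.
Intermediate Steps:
O(x, w) = 1/(w + x)
o = 5/2 (o = -15/(5 - 11) = -15/(-6) = -1/6*(-15) = 5/2 ≈ 2.5000)
(o + (-71 - 42)**2) + (-12 + 34)*((6 + 1)*(3 - 4)) = (5/2 + (-71 - 42)**2) + (-12 + 34)*((6 + 1)*(3 - 4)) = (5/2 + (-113)**2) + 22*(7*(-1)) = (5/2 + 12769) + 22*(-7) = 25543/2 - 154 = 25235/2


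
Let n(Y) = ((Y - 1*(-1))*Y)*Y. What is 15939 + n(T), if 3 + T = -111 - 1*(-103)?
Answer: 14729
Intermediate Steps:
T = -11 (T = -3 + (-111 - 1*(-103)) = -3 + (-111 + 103) = -3 - 8 = -11)
n(Y) = Y²*(1 + Y) (n(Y) = ((Y + 1)*Y)*Y = ((1 + Y)*Y)*Y = (Y*(1 + Y))*Y = Y²*(1 + Y))
15939 + n(T) = 15939 + (-11)²*(1 - 11) = 15939 + 121*(-10) = 15939 - 1210 = 14729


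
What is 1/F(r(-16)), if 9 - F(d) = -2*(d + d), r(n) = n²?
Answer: 1/1033 ≈ 0.00096805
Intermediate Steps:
F(d) = 9 + 4*d (F(d) = 9 - (-2)*(d + d) = 9 - (-2)*2*d = 9 - (-4)*d = 9 + 4*d)
1/F(r(-16)) = 1/(9 + 4*(-16)²) = 1/(9 + 4*256) = 1/(9 + 1024) = 1/1033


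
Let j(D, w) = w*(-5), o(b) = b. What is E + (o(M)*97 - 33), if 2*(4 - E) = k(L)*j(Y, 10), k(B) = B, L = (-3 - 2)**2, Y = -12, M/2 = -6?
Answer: -568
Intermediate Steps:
M = -12 (M = 2*(-6) = -12)
L = 25 (L = (-5)**2 = 25)
j(D, w) = -5*w
E = 629 (E = 4 - 25*(-5*10)/2 = 4 - 25*(-50)/2 = 4 - 1/2*(-1250) = 4 + 625 = 629)
E + (o(M)*97 - 33) = 629 + (-12*97 - 33) = 629 + (-1164 - 33) = 629 - 1197 = -568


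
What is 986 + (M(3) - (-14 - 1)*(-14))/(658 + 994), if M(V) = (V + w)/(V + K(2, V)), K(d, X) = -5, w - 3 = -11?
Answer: 3257329/3304 ≈ 985.87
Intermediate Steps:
w = -8 (w = 3 - 11 = -8)
M(V) = (-8 + V)/(-5 + V) (M(V) = (V - 8)/(V - 5) = (-8 + V)/(-5 + V))
986 + (M(3) - (-14 - 1)*(-14))/(658 + 994) = 986 + ((-8 + 3)/(-5 + 3) - (-14 - 1)*(-14))/(658 + 994) = 986 + (-5/(-2) - (-15)*(-14))/1652 = 986 + (-½*(-5) - 1*210)*(1/1652) = 986 + (5/2 - 210)*(1/1652) = 986 - 415/2*1/1652 = 986 - 415/3304 = 3257329/3304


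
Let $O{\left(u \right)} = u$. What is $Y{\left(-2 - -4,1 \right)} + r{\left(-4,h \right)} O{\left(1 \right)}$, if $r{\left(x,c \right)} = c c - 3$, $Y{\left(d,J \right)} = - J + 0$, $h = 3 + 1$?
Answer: $12$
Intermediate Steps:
$h = 4$
$Y{\left(d,J \right)} = - J$
$r{\left(x,c \right)} = -3 + c^{2}$ ($r{\left(x,c \right)} = c^{2} - 3 = -3 + c^{2}$)
$Y{\left(-2 - -4,1 \right)} + r{\left(-4,h \right)} O{\left(1 \right)} = \left(-1\right) 1 + \left(-3 + 4^{2}\right) 1 = -1 + \left(-3 + 16\right) 1 = -1 + 13 \cdot 1 = -1 + 13 = 12$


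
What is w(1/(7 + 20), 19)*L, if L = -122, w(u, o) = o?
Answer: -2318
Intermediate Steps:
w(1/(7 + 20), 19)*L = 19*(-122) = -2318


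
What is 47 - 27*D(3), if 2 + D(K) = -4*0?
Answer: 101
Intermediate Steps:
D(K) = -2 (D(K) = -2 - 4*0 = -2 + 0 = -2)
47 - 27*D(3) = 47 - 27*(-2) = 47 + 54 = 101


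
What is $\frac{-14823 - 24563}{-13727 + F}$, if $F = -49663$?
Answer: $\frac{19693}{31695} \approx 0.62133$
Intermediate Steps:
$\frac{-14823 - 24563}{-13727 + F} = \frac{-14823 - 24563}{-13727 - 49663} = - \frac{39386}{-63390} = \left(-39386\right) \left(- \frac{1}{63390}\right) = \frac{19693}{31695}$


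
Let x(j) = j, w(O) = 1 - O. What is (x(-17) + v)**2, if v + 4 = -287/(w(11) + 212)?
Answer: 20511841/40804 ≈ 502.69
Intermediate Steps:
v = -1095/202 (v = -4 - 287/((1 - 1*11) + 212) = -4 - 287/((1 - 11) + 212) = -4 - 287/(-10 + 212) = -4 - 287/202 = -1095/202 ≈ -5.4208)
(x(-17) + v)**2 = (-17 - 1095/202)**2 = (-4529/202)**2 = 20511841/40804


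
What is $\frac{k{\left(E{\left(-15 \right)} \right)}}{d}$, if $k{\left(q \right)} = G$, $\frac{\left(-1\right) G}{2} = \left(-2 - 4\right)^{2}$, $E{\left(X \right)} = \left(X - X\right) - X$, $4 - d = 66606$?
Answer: $\frac{36}{33301} \approx 0.001081$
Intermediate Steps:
$d = -66602$ ($d = 4 - 66606 = -66602$)
$E{\left(X \right)} = - X$ ($E{\left(X \right)} = 0 - X = - X$)
$G = -72$ ($G = - 2 \left(-2 - 4\right)^{2} = - 2 \left(-6\right)^{2} = \left(-2\right) 36 = -72$)
$k{\left(q \right)} = -72$
$\frac{k{\left(E{\left(-15 \right)} \right)}}{d} = - \frac{72}{-66602} = \left(-72\right) \left(- \frac{1}{66602}\right) = \frac{36}{33301}$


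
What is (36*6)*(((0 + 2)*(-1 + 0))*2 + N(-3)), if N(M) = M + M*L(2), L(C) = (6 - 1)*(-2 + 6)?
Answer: -14472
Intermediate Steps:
L(C) = 20 (L(C) = 5*4 = 20)
N(M) = 21*M (N(M) = M + M*20 = M + 20*M = 21*M)
(36*6)*(((0 + 2)*(-1 + 0))*2 + N(-3)) = (36*6)*(((0 + 2)*(-1 + 0))*2 + 21*(-3)) = 216*((2*(-1))*2 - 63) = 216*(-2*2 - 63) = 216*(-4 - 63) = 216*(-67) = -14472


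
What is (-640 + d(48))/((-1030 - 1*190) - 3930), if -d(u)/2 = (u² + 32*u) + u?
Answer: 4208/2575 ≈ 1.6342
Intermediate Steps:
d(u) = -66*u - 2*u² (d(u) = -2*((u² + 32*u) + u) = -2*(u² + 33*u) = -66*u - 2*u²)
(-640 + d(48))/((-1030 - 1*190) - 3930) = (-640 - 2*48*(33 + 48))/((-1030 - 1*190) - 3930) = (-640 - 2*48*81)/((-1030 - 190) - 3930) = (-640 - 7776)/(-1220 - 3930) = -8416/(-5150) = -8416*(-1/5150) = 4208/2575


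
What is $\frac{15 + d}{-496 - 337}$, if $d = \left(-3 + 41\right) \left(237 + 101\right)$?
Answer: $- \frac{1837}{119} \approx -15.437$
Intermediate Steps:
$d = 12844$ ($d = 38 \cdot 338 = 12844$)
$\frac{15 + d}{-496 - 337} = \frac{15 + 12844}{-496 - 337} = \frac{12859}{-833} = 12859 \left(- \frac{1}{833}\right) = - \frac{1837}{119}$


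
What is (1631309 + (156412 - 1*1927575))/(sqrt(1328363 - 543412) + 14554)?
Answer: -678478372/70344655 + 46618*sqrt(784951)/70344655 ≈ -9.0579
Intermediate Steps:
(1631309 + (156412 - 1*1927575))/(sqrt(1328363 - 543412) + 14554) = (1631309 + (156412 - 1927575))/(sqrt(784951) + 14554) = (1631309 - 1771163)/(14554 + sqrt(784951)) = -139854/(14554 + sqrt(784951))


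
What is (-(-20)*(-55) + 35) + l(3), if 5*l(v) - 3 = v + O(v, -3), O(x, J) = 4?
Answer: -1063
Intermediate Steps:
l(v) = 7/5 + v/5 (l(v) = 3/5 + (v + 4)/5 = 3/5 + (4 + v)/5 = 3/5 + (4/5 + v/5) = 7/5 + v/5)
(-(-20)*(-55) + 35) + l(3) = (-(-20)*(-55) + 35) + (7/5 + (1/5)*3) = (-20*55 + 35) + (7/5 + 3/5) = (-1100 + 35) + 2 = -1065 + 2 = -1063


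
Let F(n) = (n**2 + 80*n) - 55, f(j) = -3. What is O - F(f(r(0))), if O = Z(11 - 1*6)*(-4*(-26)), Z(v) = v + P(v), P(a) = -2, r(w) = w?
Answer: 598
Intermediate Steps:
F(n) = -55 + n**2 + 80*n
Z(v) = -2 + v (Z(v) = v - 2 = -2 + v)
O = 312 (O = (-2 + (11 - 1*6))*(-4*(-26)) = (-2 + (11 - 6))*104 = (-2 + 5)*104 = 3*104 = 312)
O - F(f(r(0))) = 312 - (-55 + (-3)**2 + 80*(-3)) = 312 - (-55 + 9 - 240) = 312 - 1*(-286) = 312 + 286 = 598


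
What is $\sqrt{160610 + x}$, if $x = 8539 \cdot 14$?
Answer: $2 \sqrt{70039} \approx 529.3$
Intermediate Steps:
$x = 119546$
$\sqrt{160610 + x} = \sqrt{160610 + 119546} = \sqrt{280156} = 2 \sqrt{70039}$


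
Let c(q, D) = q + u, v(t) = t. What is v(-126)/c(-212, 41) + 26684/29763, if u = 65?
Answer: 365366/208341 ≈ 1.7537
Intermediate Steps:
c(q, D) = 65 + q (c(q, D) = q + 65 = 65 + q)
v(-126)/c(-212, 41) + 26684/29763 = -126/(65 - 212) + 26684/29763 = -126/(-147) + 26684*(1/29763) = -126*(-1/147) + 26684/29763 = 6/7 + 26684/29763 = 365366/208341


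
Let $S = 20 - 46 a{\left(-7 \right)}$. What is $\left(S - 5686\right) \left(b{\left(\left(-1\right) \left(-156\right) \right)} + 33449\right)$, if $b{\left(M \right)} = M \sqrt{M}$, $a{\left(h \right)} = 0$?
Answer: $-189522034 - 1767792 \sqrt{39} \approx -2.0056 \cdot 10^{8}$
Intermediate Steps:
$b{\left(M \right)} = M^{\frac{3}{2}}$
$S = 20$ ($S = 20 - 0 = 20 + 0 = 20$)
$\left(S - 5686\right) \left(b{\left(\left(-1\right) \left(-156\right) \right)} + 33449\right) = \left(20 - 5686\right) \left(\left(\left(-1\right) \left(-156\right)\right)^{\frac{3}{2}} + 33449\right) = - 5666 \left(156^{\frac{3}{2}} + 33449\right) = - 5666 \left(312 \sqrt{39} + 33449\right) = - 5666 \left(33449 + 312 \sqrt{39}\right) = -189522034 - 1767792 \sqrt{39}$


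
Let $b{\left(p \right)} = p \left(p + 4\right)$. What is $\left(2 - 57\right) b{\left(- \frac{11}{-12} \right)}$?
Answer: $- \frac{35695}{144} \approx -247.88$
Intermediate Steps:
$b{\left(p \right)} = p \left(4 + p\right)$
$\left(2 - 57\right) b{\left(- \frac{11}{-12} \right)} = \left(2 - 57\right) - \frac{11}{-12} \left(4 - \frac{11}{-12}\right) = - 55 \left(-11\right) \left(- \frac{1}{12}\right) \left(4 - - \frac{11}{12}\right) = - 55 \frac{11 \left(4 + \frac{11}{12}\right)}{12} = - 55 \cdot \frac{11}{12} \cdot \frac{59}{12} = \left(-55\right) \frac{649}{144} = - \frac{35695}{144}$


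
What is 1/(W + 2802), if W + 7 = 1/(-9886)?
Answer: 9886/27631369 ≈ 0.00035778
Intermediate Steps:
W = -69203/9886 (W = -7 + 1/(-9886) = -7 - 1/9886 = -69203/9886 ≈ -7.0001)
1/(W + 2802) = 1/(-69203/9886 + 2802) = 1/(27631369/9886) = 9886/27631369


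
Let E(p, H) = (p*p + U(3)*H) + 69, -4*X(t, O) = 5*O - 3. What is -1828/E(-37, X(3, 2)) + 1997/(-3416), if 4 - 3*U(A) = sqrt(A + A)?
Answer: -941834585329/506940702520 + 76776*sqrt(6)/148401845 ≈ -1.8566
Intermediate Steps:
U(A) = 4/3 - sqrt(2)*sqrt(A)/3 (U(A) = 4/3 - sqrt(A + A)/3 = 4/3 - sqrt(2)*sqrt(A)/3)
X(t, O) = 3/4 - 5*O/4 (X(t, O) = -(5*O - 3)/4 = -(-3 + 5*O)/4 = 3/4 - 5*O/4)
E(p, H) = 69 + p**2 + H*(4/3 - sqrt(6)/3) (E(p, H) = (p*p + (4/3 - sqrt(2)*sqrt(3)/3)*H) + 69 = (p**2 + (4/3 - sqrt(6)/3)*H) + 69 = (p**2 + H*(4/3 - sqrt(6)/3)) + 69 = 69 + p**2 + H*(4/3 - sqrt(6)/3))
-1828/E(-37, X(3, 2)) + 1997/(-3416) = -1828/(69 + (-37)**2 + (3/4 - 5/4*2)*(4 - sqrt(6))/3) + 1997/(-3416) = -1828/(69 + 1369 + (3/4 - 5/2)*(4 - sqrt(6))/3) + 1997*(-1/3416) = -1828/(69 + 1369 + (1/3)*(-7/4)*(4 - sqrt(6))) - 1997/3416 = -1828/(69 + 1369 + (-7/3 + 7*sqrt(6)/12)) - 1997/3416 = -1828/(4307/3 + 7*sqrt(6)/12) - 1997/3416 = -1997/3416 - 1828/(4307/3 + 7*sqrt(6)/12)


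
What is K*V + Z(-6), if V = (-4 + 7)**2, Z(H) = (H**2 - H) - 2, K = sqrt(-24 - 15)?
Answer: 40 + 9*I*sqrt(39) ≈ 40.0 + 56.205*I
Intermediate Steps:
K = I*sqrt(39) (K = sqrt(-39) = I*sqrt(39) ≈ 6.245*I)
Z(H) = -2 + H**2 - H
V = 9 (V = 3**2 = 9)
K*V + Z(-6) = (I*sqrt(39))*9 + (-2 + (-6)**2 - 1*(-6)) = 9*I*sqrt(39) + (-2 + 36 + 6) = 9*I*sqrt(39) + 40 = 40 + 9*I*sqrt(39)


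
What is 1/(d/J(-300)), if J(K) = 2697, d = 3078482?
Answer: 2697/3078482 ≈ 0.00087608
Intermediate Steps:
1/(d/J(-300)) = 1/(3078482/2697) = 2697/3078482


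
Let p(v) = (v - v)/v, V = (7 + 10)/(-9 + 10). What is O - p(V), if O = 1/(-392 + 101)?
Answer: -1/291 ≈ -0.0034364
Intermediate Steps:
V = 17 (V = 17/1 = 17*1 = 17)
O = -1/291 (O = 1/(-291) = -1/291 ≈ -0.0034364)
p(v) = 0 (p(v) = 0/v = 0)
O - p(V) = -1/291 - 1*0 = -1/291 + 0 = -1/291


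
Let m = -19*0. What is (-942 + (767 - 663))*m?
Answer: 0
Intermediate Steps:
m = 0
(-942 + (767 - 663))*m = (-942 + (767 - 663))*0 = (-942 + 104)*0 = -838*0 = 0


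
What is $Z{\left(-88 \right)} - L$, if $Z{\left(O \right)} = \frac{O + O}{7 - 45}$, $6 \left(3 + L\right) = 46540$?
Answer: $- \frac{441695}{57} \approx -7749.0$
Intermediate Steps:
$L = \frac{23261}{3}$ ($L = -3 + \frac{1}{6} \cdot 46540 = -3 + \frac{23270}{3} = \frac{23261}{3} \approx 7753.7$)
$Z{\left(O \right)} = - \frac{O}{19}$ ($Z{\left(O \right)} = \frac{2 O}{-38} = 2 O \left(- \frac{1}{38}\right) = - \frac{O}{19}$)
$Z{\left(-88 \right)} - L = \left(- \frac{1}{19}\right) \left(-88\right) - \frac{23261}{3} = \frac{88}{19} - \frac{23261}{3} = - \frac{441695}{57}$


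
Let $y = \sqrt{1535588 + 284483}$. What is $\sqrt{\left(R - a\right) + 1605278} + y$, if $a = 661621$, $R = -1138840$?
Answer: $\sqrt{1820071} + 3 i \sqrt{21687} \approx 1349.1 + 441.8 i$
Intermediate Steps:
$y = \sqrt{1820071} \approx 1349.1$
$\sqrt{\left(R - a\right) + 1605278} + y = \sqrt{\left(-1138840 - 661621\right) + 1605278} + \sqrt{1820071} = \sqrt{-1800461 + 1605278} + \sqrt{1820071} = \sqrt{-195183} + \sqrt{1820071} = 3 i \sqrt{21687} + \sqrt{1820071} = \sqrt{1820071} + 3 i \sqrt{21687}$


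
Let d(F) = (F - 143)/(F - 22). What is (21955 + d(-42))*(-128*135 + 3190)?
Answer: -9900373725/32 ≈ -3.0939e+8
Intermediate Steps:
d(F) = (-143 + F)/(-22 + F)
(21955 + d(-42))*(-128*135 + 3190) = (21955 + (-143 - 42)/(-22 - 42))*(-128*135 + 3190) = (21955 - 185/(-64))*(-17280 + 3190) = (21955 - 1/64*(-185))*(-14090) = (21955 + 185/64)*(-14090) = (1405305/64)*(-14090) = -9900373725/32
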